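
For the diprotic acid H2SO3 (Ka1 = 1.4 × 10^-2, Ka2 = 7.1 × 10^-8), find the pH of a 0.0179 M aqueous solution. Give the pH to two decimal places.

pH = 1.99

Since Ka1 ≫ Ka2, the first ionization dominates [H+].
Ka1 = x²/(0.0179 − x) = 1.4 × 10^-2
Solving the quadratic: x = (−Ka1 + √(Ka1² + 4·Ka1·C₀))/2 = 1.03 × 10^-2 M
pH = −log(1.03 × 10^-2) = 1.99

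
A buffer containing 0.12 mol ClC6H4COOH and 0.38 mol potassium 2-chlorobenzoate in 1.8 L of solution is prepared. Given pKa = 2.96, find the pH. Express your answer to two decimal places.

pH = pKa + log([A⁻]/[HA]) = 2.96 + log(0.38/0.12)
pH = 2.96 + (+0.501) = 3.46

pH = 3.46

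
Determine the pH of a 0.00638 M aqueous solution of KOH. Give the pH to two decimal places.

KOH is a strong base; [OH-] = 0.00638 M.
pOH = -log(0.00638) = 2.20
pH = 14.00 - 2.20 = 11.80

pH = 11.80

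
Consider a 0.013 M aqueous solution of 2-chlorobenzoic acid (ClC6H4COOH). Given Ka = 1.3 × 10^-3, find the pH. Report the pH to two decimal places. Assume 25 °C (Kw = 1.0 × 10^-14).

pH = 2.45

ClC6H4COOH ⇌ ClC6H4COO- + H+
Ka = [H+]²/(0.013 − [H+]) = 1.3 × 10^-3
[H+] is not negligible relative to C₀; solve [H+]² + 0.0013·[H+] − 1.69e-05 = 0.
[H+] = (−Ka + √(Ka² + 4·Ka·C₀))/2 = 3.51 × 10^-3 M
pH = −log[H+] = −log(3.51 × 10^-3) = 2.45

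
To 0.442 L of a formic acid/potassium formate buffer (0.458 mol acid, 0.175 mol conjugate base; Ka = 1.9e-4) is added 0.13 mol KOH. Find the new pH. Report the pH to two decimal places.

pH = 3.69

After neutralization: n(HCOOH) = 0.328 mol, n(HCOO-) = 0.305 mol.
pKa = −log(1.9 × 10^-4) = 3.721
pH = pKa + log(n_HCOO-/n_HCOOH) = 3.721 + log(0.305/0.328) = 3.721 + (-0.032)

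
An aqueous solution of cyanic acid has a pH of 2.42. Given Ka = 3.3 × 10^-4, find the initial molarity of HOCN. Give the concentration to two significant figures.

[H+] = 10^(-2.42) = 3.80 × 10^-3 M = x
Ka = x²/(C₀ − x) ⇒ C₀ = x + x²/Ka
C₀ = 3.80 × 10^-3 + (3.80 × 10^-3)²/(3.3 × 10^-4) = 4.76 × 10^-2 M

C₀ = 4.8 × 10^-2 M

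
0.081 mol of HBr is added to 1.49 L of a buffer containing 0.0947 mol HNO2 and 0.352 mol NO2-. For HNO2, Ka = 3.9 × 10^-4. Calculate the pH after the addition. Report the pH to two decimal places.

After neutralization: n(HNO2) = 0.176 mol, n(NO2-) = 0.271 mol.
pKa = −log(3.9 × 10^-4) = 3.409
pH = pKa + log([A⁻]/[HA]) = 3.409 + log(0.271/0.176) = 3.409 +0.187

pH = 3.60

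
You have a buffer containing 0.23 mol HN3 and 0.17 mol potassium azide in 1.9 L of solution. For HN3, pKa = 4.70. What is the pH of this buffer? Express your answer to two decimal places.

pH = 4.57

pH = pKa + log([A⁻]/[HA]) = 4.70 + log(0.17/0.23)
pH = 4.70 + (-0.131) = 4.57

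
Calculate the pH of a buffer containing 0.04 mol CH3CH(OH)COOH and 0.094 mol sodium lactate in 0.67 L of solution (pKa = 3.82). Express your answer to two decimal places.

Henderson–Hasselbalch: pH = pKa + log([CH3CH(OH)COO-]/[CH3CH(OH)COOH]) = 3.82 + log(0.094/0.04)
pH = 3.82 + (+0.371) = 4.19

pH = 4.19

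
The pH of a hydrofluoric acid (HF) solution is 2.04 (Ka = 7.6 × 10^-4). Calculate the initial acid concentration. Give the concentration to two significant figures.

C₀ = 1.2 × 10^-1 M

[H+] = 10^(-2.04) = 9.12 × 10^-3 M = x
Ka = x²/(C₀ − x) ⇒ C₀ = x + x²/Ka
C₀ = 9.12 × 10^-3 + (9.12 × 10^-3)²/(7.6 × 10^-4) = 1.19 × 10^-1 M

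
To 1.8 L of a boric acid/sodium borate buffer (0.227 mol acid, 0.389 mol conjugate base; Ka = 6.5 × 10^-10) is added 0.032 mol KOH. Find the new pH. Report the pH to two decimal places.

pH = 9.52

OH- converts B(OH)3 to B(OH)4-: B(OH)3 → 0.195 mol, B(OH)4- → 0.421 mol.
pKa = −log(6.5 × 10^-10) = 9.187
pH = pKa + log([A⁻]/[HA]) = 9.187 + log(0.421/0.195) = 9.187 +0.334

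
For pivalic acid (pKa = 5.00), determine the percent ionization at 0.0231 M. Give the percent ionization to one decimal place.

(CH3)3CCOOH ⇌ (CH3)3CCOO- + H+; let x = [H+] at equilibrium.
Ka = 10^(−5.00) = 1.00 × 10^-5
x ≈ √(Ka·C₀) = √(1.00 × 10^-5 × 0.0231) = 4.81 × 10^-4 M
% ionization = x/C₀ × 100% = 4.81 × 10^-4/0.0231 × 100% = 2.1%

2.1%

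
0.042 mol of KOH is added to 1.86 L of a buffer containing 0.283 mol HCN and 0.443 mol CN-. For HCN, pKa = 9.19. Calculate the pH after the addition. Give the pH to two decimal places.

After neutralization: n(HCN) = 0.241 mol, n(CN-) = 0.485 mol.
Henderson–Hasselbalch with mole ratio 0.485/0.241: pH = 9.19 + (+0.304)

pH = 9.49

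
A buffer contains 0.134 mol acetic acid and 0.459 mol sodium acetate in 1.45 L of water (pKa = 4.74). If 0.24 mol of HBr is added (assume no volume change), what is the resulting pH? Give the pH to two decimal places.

pH = 4.51

Added H+ converts CH3COO- to CH3COOH: CH3COOH → 0.374 mol, CH3COO- → 0.219 mol.
pH = pKa + log([A⁻]/[HA]) = 4.74 + log(0.219/0.374) = 4.74 -0.232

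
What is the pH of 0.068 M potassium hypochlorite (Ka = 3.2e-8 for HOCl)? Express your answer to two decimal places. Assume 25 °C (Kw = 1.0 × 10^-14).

OCl- is the conjugate base of the weak acid HOCl.
Kb = Kw/Ka = 1.0×10^-14 / 3.2 × 10^-8 = 3.12 × 10^-7
Kb = [OH-]²/(0.068 − [OH-]) = 3.12 × 10^-7
Assume [OH-] ≪ 0.068: [OH-] ≈ √(3.12 × 10^-7 × 0.068) = 1.46 × 10^-4 M
([OH-]/C₀ = 0.21% < 5%, so the approximation holds.)
pOH = 3.84, so pH = 14.00 − pOH = 10.16

pH = 10.16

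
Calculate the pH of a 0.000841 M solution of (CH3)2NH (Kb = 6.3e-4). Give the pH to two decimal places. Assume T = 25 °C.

pH = 10.68

(CH3)2NH + H2O ⇌ (CH3)2NH2+ + OH-
Kb = x²/(0.000841 − x) = 6.3 × 10^-4
The 5% rule fails; solving x² + Kb·x − Kb·C₀ = 0 exactly:
x = (−Kb + √(Kb² + 4·Kb·C₀))/2 = 4.78 × 10^-4 M
pOH = −log(4.78 × 10^-4) = 3.32; pH = 14.00 − 3.32 = 10.68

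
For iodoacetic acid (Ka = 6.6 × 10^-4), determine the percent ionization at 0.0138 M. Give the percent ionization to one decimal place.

ICH2COOH ⇌ ICH2COO- + H+; let x = [H+] at equilibrium.
Solve x² + 0.00066x − 9.11e-06 = 0 → x = 2.71 × 10^-3 M
% ionization = x/C₀ × 100% = 2.71 × 10^-3/0.0138 × 100% = 19.6%

19.6%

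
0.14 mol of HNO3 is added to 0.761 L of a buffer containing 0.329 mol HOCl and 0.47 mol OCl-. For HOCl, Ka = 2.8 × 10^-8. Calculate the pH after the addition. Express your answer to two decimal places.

pH = 7.40

After neutralization: n(HOCl) = 0.469 mol, n(OCl-) = 0.33 mol.
pKa = −log(2.8 × 10^-8) = 7.553
pH = pKa + log(n_OCl-/n_HOCl) = 7.553 + log(0.33/0.469) = 7.553 + (-0.153)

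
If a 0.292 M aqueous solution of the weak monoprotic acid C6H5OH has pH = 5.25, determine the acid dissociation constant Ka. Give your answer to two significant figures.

Ka = 1.1 × 10^-10

[H+] = 10^(-5.25) = 5.62 × 10^-6 M
At equilibrium [HA] = 0.292 − 5.62 × 10^-6 = 2.92 × 10^-1 M
Ka = [H+][A-]/[HA] = (5.62 × 10^-6)² / 2.92 × 10^-1 = 1.1 × 10^-10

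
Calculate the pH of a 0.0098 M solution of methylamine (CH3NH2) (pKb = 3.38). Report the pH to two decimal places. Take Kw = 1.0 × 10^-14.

CH3NH2 + H2O ⇌ CH3NH3+ + OH-
Kb = 10^(−3.38) = 4.17 × 10^-4
From the ICE table, Kb = [OH-]²/(0.0098 − [OH-]) = 4.17 × 10^-4.
The 5% rule fails; solving [OH-]² + Kb·[OH-] − Kb·C₀ = 0 exactly:
[OH-] = (−Kb + √(Kb² + 4·Kb·C₀))/2 = 1.82 × 10^-3 M
pOH = −log(1.82 × 10^-3) = 2.74; pH = 14.00 − 2.74 = 11.26

pH = 11.26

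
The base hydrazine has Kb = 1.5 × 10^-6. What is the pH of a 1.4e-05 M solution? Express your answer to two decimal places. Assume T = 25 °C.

pH = 8.59

N2H4 + H2O ⇌ N2H5+ + OH-
From the ICE table, Kb = [OH-]²/(1.4e-05 − [OH-]) = 1.5 × 10^-6.
The 5% rule fails; solving [OH-]² + Kb·[OH-] − Kb·C₀ = 0 exactly:
[OH-] = (−Kb + √(Kb² + 4·Kb·C₀))/2 = 3.89 × 10^-6 M
pOH = −log(3.89 × 10^-6) = 5.41; pH = 14.00 − 5.41 = 8.59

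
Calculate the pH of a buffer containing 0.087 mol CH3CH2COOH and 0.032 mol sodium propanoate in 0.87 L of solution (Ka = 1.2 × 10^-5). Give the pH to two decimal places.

pH = 4.49

pKa = −log(1.2 × 10^-5) = 4.921
Henderson–Hasselbalch: pH = pKa + log([CH3CH2COO-]/[CH3CH2COOH]) = 4.921 + log(0.032/0.087)
pH = 4.921 + (-0.434) = 4.49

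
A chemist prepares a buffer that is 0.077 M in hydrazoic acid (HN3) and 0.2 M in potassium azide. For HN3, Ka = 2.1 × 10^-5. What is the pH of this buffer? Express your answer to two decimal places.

pH = 5.09

pKa = −log(2.1 × 10^-5) = 4.678
Using pH = pKa + log([base]/[acid]) with [base]/[acid] = 0.2/0.077:
pH = 4.678 + (+0.415) = 5.09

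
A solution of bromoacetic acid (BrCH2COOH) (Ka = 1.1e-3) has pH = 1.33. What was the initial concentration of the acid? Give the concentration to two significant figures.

[H+] = 10^(-1.33) = 4.68 × 10^-2 M = x
Ka = x²/(C₀ − x) ⇒ C₀ = x + x²/Ka
C₀ = 4.68 × 10^-2 + (4.68 × 10^-2)²/(1.1 × 10^-3) = 2.04 M

C₀ = 2.0 M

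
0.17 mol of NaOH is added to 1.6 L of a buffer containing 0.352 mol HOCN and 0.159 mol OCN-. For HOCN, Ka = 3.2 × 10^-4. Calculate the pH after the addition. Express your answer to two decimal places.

After neutralization: n(HOCN) = 0.182 mol, n(OCN-) = 0.329 mol.
pKa = −log(3.2 × 10^-4) = 3.495
pH = pKa + log(n_OCN-/n_HOCN) = 3.495 + log(0.329/0.182) = 3.495 + (+0.257)

pH = 3.75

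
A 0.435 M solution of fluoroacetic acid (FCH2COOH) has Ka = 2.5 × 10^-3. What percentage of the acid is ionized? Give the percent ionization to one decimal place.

FCH2COOH ⇌ FCH2COO- + H+; let x = [H+] at equilibrium.
Solve x² + 0.0025x − 0.00109 = 0 → x = 3.18 × 10^-2 M
Fraction ionized = 3.18 × 10^-2 / 0.435 = 0.0731 → 7.3%

7.3%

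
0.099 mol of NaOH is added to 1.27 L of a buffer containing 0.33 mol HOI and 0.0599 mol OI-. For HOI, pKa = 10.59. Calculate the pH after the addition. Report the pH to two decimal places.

OH- converts HOI to OI-: HOI → 0.231 mol, OI- → 0.159 mol.
pH = pKa + log([A⁻]/[HA]) = 10.59 + log(0.159/0.231) = 10.59 -0.162

pH = 10.43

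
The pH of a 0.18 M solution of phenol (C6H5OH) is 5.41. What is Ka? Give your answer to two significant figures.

Ka = 8.4 × 10^-11

[H+] = 10^(-5.41) = 3.89 × 10^-6 M
At equilibrium [HA] = 0.18 − 3.89 × 10^-6 = 1.80 × 10^-1 M
Ka = [H+][A-]/[HA] = (3.89 × 10^-6)² / 1.80 × 10^-1 = 8.4 × 10^-11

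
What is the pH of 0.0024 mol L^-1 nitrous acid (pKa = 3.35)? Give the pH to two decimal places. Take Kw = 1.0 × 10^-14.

HNO2 ⇌ NO2- + H+
Ka = 10^(−3.35) = 4.47 × 10^-4
From the ICE table, Ka = [H+]²/(0.0024 − [H+]) = 4.47 × 10^-4.
The 5% rule fails; solving [H+]² + Ka·[H+] − Ka·C₀ = 0 exactly:
[H+] = [−0.000447 + √(0.000447² + 4.29e-06)]/2 = 8.36 × 10^-4 M
pH = −log[H+] = −log(8.36 × 10^-4) = 3.08

pH = 3.08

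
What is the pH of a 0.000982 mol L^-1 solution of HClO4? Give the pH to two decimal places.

pH = 3.01

HClO4 is a strong acid and dissociates completely, so [H+] = 0.000982 M.
pH = -log(0.000982) = 3.01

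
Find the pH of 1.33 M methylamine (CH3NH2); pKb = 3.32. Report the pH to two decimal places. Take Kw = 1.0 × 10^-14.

CH3NH2 + H2O ⇌ CH3NH3+ + OH-
Kb = 10^(−3.32) = 4.79 × 10^-4
Let x = [OH-] at equilibrium. Kb = x²/(1.33 − x).
Since Kb ≪ C₀, x ≈ √(Kb·C₀) = 2.52 × 10^-2 M.
Check: 1.9% ionized — well under 5%, approximation valid.
pOH = −log(2.52 × 10^-2) = 1.60; pH = 14.00 − 1.60 = 12.40

pH = 12.40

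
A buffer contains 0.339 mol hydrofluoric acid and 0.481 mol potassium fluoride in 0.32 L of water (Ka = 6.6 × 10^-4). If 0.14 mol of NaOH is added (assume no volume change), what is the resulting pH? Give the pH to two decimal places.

pH = 3.67

After neutralization: n(HF) = 0.199 mol, n(F-) = 0.621 mol.
pKa = −log(6.6 × 10^-4) = 3.180
pH = pKa + log(n_F-/n_HF) = 3.180 + log(0.621/0.199) = 3.180 + (+0.494)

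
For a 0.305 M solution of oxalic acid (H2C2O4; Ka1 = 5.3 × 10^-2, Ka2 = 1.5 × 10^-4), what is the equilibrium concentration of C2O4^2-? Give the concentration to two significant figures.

First ionization gives [H+] ≈ [HC2O4-] = 1.03 × 10^-1 M.
Second step: Ka2 = [H+][C2O4^2-]/[HC2O4-] ≈ [C2O4^2-] (since [H+] ≈ [HC2O4-]).
So [C2O4^2-] ≈ Ka2.

1.5 × 10^-4 M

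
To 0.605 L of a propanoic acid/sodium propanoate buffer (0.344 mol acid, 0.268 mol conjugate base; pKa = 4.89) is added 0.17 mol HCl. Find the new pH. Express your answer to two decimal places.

Added H+ converts CH3CH2COO- to CH3CH2COOH: CH3CH2COOH → 0.514 mol, CH3CH2COO- → 0.098 mol.
pH = pKa + log([A⁻]/[HA]) = 4.89 + log(0.098/0.514) = 4.89 -0.720

pH = 4.17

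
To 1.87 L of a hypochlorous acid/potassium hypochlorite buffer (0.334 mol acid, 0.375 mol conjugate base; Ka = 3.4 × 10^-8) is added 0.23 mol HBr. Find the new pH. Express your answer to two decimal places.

Added H+ converts OCl- to HOCl: HOCl → 0.564 mol, OCl- → 0.145 mol.
pKa = −log(3.4 × 10^-8) = 7.469
pH = pKa + log(n_OCl-/n_HOCl) = 7.469 + log(0.145/0.564) = 7.469 + (-0.590)

pH = 6.88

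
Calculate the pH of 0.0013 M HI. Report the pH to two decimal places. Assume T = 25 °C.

pH = 2.89

HI is a strong acid and dissociates completely, so [H+] = 0.0013 M.
pH = -log(0.0013) = 2.89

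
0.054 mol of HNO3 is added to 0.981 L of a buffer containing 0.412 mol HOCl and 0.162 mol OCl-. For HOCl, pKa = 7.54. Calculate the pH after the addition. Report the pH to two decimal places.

pH = 6.91

Added H+ converts OCl- to HOCl: HOCl → 0.466 mol, OCl- → 0.108 mol.
pH = pKa + log(n_OCl-/n_HOCl) = 7.54 + log(0.108/0.466) = 7.54 + (-0.635)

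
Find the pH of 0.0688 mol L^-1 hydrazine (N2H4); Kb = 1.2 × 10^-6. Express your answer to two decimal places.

pH = 10.46

N2H4 + H2O ⇌ N2H5+ + OH-
Kb = [OH-]²/(0.0688 − [OH-]) = 1.2 × 10^-6
Neglecting [OH-] in the denominator: [OH-] = √(1.2 × 10^-6 × 0.0688) = 2.87 × 10^-4 M
Check: 0.42% ionized — well under 5%, approximation valid.
pOH = −log(2.87 × 10^-4) = 3.54; pH = 14.00 − 3.54 = 10.46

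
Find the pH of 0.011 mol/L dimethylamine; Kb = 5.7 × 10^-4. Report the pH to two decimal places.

(CH3)2NH + H2O ⇌ (CH3)2NH2+ + OH-
Kb = [OH-]²/(0.011 − [OH-]) = 5.7 × 10^-4
The 5% rule fails; solving [OH-]² + Kb·[OH-] − Kb·C₀ = 0 exactly:
[OH-] = (−Kb + √(Kb² + 4·Kb·C₀))/2 = 2.24 × 10^-3 M
pOH = −log(2.24 × 10^-3) = 2.65; pH = 14.00 − 2.65 = 11.35

pH = 11.35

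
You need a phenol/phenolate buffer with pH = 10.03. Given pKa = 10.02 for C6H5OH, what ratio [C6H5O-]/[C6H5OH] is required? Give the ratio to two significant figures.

pH = pKa + log(r) ⇒ log(r) = 10.03 − 10.02 = +0.01
r = [C6H5O-]/[C6H5OH] = 10^(+0.01) = 1.02

ratio = 1.0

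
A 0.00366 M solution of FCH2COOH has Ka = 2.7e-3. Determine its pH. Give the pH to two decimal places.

FCH2COOH ⇌ FCH2COO- + H+
From the ICE table, Ka = [H+]²/(0.00366 − [H+]) = 2.7 × 10^-3.
The 5% rule fails; solving [H+]² + Ka·[H+] − Ka·C₀ = 0 exactly:
[H+] = (−Ka + √(Ka² + 4·Ka·C₀))/2 = 2.07 × 10^-3 M
pH = −log[H+] = −log(2.07 × 10^-3) = 2.68

pH = 2.68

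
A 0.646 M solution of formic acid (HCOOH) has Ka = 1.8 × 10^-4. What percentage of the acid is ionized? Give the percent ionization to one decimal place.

1.7%

HCOOH ⇌ HCOO- + H+; let x = [H+] at equilibrium.
x ≈ √(Ka·C₀) = √(1.8 × 10^-4 × 0.646) = 1.08 × 10^-2 M
Fraction ionized = 1.08 × 10^-2 / 0.646 = 0.0167 → 1.7%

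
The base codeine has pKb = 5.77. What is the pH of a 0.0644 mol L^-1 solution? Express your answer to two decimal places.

pH = 10.52

C18H21NO3 + H2O ⇌ C18H22NO3+ + OH-
Kb = 10^(−5.77) = 1.70 × 10^-6
From the ICE table, Kb = [OH-]²/(0.0644 − [OH-]) = 1.70 × 10^-6.
Neglecting [OH-] in the denominator: [OH-] = √(1.70 × 10^-6 × 0.0644) = 3.31 × 10^-4 M
([OH-]/C₀ = 0.51% < 5%, so the approximation holds.)
pOH = 3.48, so pH = 14.00 − pOH = 10.52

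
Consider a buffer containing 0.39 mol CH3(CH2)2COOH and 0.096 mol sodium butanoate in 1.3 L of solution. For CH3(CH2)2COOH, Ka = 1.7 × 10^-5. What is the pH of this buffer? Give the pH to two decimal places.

pKa = −log(1.7 × 10^-5) = 4.770
Using pH = pKa + log([base]/[acid]) with [base]/[acid] = 0.096/0.39:
pH = 4.770 + (-0.609) = 4.16

pH = 4.16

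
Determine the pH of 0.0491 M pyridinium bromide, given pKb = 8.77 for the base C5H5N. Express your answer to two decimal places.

C5H5NH+ is the conjugate acid of the weak base C5H5N.
Kb = 10^(−8.77) = 1.70 × 10^-9
Ka = Kw/Kb = 1.0×10^-14 / 1.70 × 10^-9 = 5.88 × 10^-6
From the ICE table, Ka = x²/(0.0491 − x) = 5.88 × 10^-6.
Since Ka ≪ C₀, x ≈ √(Ka·C₀) = 5.37 × 10^-4 M.
Check: 1.1% ionized — well under 5%, approximation valid.
pH = −log[H+] = −log(5.37 × 10^-4) = 3.27

pH = 3.27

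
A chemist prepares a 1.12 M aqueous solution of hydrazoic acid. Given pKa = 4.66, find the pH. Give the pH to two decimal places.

pH = 2.31

HN3 ⇌ N3- + H+
Ka = 10^(−4.66) = 2.19 × 10^-5
From the ICE table, Ka = x²/(1.12 − x) = 2.19 × 10^-5.
Since Ka ≪ C₀, x ≈ √(Ka·C₀) = 4.95 × 10^-3 M.
Check: 0.44% ionized — well under 5%, approximation valid.
pH = −log(4.95 × 10^-3) = 2.31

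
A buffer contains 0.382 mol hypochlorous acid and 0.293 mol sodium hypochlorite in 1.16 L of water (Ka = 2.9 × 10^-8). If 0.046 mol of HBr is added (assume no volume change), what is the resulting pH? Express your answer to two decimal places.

After neutralization: n(HOCl) = 0.428 mol, n(OCl-) = 0.247 mol.
pKa = −log(2.9 × 10^-8) = 7.538
pH = pKa + log(n_OCl-/n_HOCl) = 7.538 + log(0.247/0.428) = 7.538 + (-0.239)

pH = 7.30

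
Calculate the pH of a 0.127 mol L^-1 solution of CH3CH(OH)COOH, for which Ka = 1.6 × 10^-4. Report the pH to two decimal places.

CH3CH(OH)COOH ⇌ CH3CH(OH)COO- + H+
From the ICE table, Ka = x²/(0.127 − x) = 1.6 × 10^-4.
Assume x ≪ 0.127: x ≈ √(1.6 × 10^-4 × 0.127) = 4.51 × 10^-3 M
Check: 3.5% ionized — well under 5%, approximation valid.
pH = −log(4.51 × 10^-3) = 2.35

pH = 2.35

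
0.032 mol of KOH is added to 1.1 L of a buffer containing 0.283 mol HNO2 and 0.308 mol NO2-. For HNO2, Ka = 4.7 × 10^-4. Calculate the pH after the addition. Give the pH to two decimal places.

pH = 3.46

OH- converts HNO2 to NO2-: HNO2 → 0.251 mol, NO2- → 0.34 mol.
pKa = −log(4.7 × 10^-4) = 3.328
Henderson–Hasselbalch with mole ratio 0.34/0.251: pH = 3.328 + (+0.132)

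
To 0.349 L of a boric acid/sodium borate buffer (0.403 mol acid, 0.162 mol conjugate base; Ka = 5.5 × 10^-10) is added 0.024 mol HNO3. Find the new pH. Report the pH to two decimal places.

Added H+ converts B(OH)4- to B(OH)3: B(OH)3 → 0.427 mol, B(OH)4- → 0.138 mol.
pKa = −log(5.5 × 10^-10) = 9.260
pH = pKa + log(n_B(OH)4-/n_B(OH)3) = 9.260 + log(0.138/0.427) = 9.260 + (-0.491)

pH = 8.77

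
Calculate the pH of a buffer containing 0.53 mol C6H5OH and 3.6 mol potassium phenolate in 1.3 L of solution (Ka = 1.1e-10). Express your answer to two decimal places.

pKa = −log(1.1 × 10^-10) = 9.959
Henderson–Hasselbalch: pH = pKa + log([C6H5O-]/[C6H5OH]) = 9.959 + log(3.6/0.53)
pH = 9.959 + (+0.832) = 10.79

pH = 10.79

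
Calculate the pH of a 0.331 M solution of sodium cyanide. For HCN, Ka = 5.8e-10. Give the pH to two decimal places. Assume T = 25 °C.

CN- is the conjugate base of the weak acid HCN.
Kb = Kw/Ka = 1.0×10^-14 / 5.8 × 10^-10 = 1.72 × 10^-5
From the ICE table, Kb = [OH-]²/(0.331 − [OH-]) = 1.72 × 10^-5.
Neglecting [OH-] in the denominator: [OH-] = √(1.72 × 10^-5 × 0.331) = 2.39 × 10^-3 M
pOH = 2.62, so pH = 14.00 − pOH = 11.38

pH = 11.38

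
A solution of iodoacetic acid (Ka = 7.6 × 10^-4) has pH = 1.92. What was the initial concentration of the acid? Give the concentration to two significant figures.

[H+] = 10^(-1.92) = 1.20 × 10^-2 M = x
Ka = x²/(C₀ − x) ⇒ C₀ = x + x²/Ka
C₀ = 1.20 × 10^-2 + (1.20 × 10^-2)²/(7.6 × 10^-4) = 2.01 × 10^-1 M

C₀ = 2.0 × 10^-1 M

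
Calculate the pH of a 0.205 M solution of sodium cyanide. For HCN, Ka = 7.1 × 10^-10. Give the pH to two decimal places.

CN- is the conjugate base of the weak acid HCN.
Kb = Kw/Ka = 1.0×10^-14 / 7.1 × 10^-10 = 1.41 × 10^-5
From the ICE table, Kb = [OH-]²/(0.205 − [OH-]) = 1.41 × 10^-5.
Since Kb ≪ C₀, [OH-] ≈ √(Kb·C₀) = 1.70 × 10^-3 M.
Check: 0.83% ionized — well under 5%, approximation valid.
pOH = 2.77, so pH = 14.00 − pOH = 11.23

pH = 11.23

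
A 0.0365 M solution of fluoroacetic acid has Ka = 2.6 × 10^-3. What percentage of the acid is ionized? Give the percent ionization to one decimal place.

FCH2COOH ⇌ FCH2COO- + H+; let x = [H+] at equilibrium.
Ka = x²/(C₀ − x); solving the quadratic gives x = 8.53 × 10^-3 M.
Fraction ionized = 8.53 × 10^-3 / 0.0365 = 0.2337 → 23.4%

23.4%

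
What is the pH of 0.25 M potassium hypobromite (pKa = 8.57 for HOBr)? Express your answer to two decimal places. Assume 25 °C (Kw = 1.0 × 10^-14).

pH = 10.98

OBr- is the conjugate base of the weak acid HOBr.
Ka = 10^(−8.57) = 2.69 × 10^-9
Kb = Kw/Ka = 1.0×10^-14 / 2.69 × 10^-9 = 3.72 × 10^-6
Kb = [OH-]²/(0.25 − [OH-]) = 3.72 × 10^-6
Since Kb ≪ C₀, [OH-] ≈ √(Kb·C₀) = 9.64 × 10^-4 M.
([OH-]/C₀ = 0.39% < 5%, so the approximation holds.)
pOH = 3.02, so pH = 14.00 − pOH = 10.98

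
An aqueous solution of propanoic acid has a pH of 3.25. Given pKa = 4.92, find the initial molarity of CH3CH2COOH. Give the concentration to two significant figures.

[H+] = 10^(-3.25) = 5.62 × 10^-4 M = x
Ka = 10^(−4.92) = 1.20 × 10^-5
Ka = x²/(C₀ − x) ⇒ C₀ = x + x²/Ka
C₀ = 5.62 × 10^-4 + (5.62 × 10^-4)²/(1.20 × 10^-5) = 2.69 × 10^-2 M

C₀ = 2.7 × 10^-2 M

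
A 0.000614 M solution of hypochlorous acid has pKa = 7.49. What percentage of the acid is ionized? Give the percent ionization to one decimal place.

0.7%

HOCl ⇌ OCl- + H+; let x = [H+] at equilibrium.
Ka = 10^(−7.49) = 3.24 × 10^-8
x ≈ √(Ka·C₀) = √(3.24 × 10^-8 × 0.000614) = 4.46 × 10^-6 M
Fraction ionized = 4.46 × 10^-6 / 0.000614 = 0.0073 → 0.7%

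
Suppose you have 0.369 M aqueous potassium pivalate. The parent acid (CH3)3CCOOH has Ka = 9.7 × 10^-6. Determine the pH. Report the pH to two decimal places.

(CH3)3CCOO- is the conjugate base of the weak acid (CH3)3CCOOH.
Kb = Kw/Ka = 1.0×10^-14 / 9.7 × 10^-6 = 1.03 × 10^-9
From the ICE table, Kb = [OH-]²/(0.369 − [OH-]) = 1.03 × 10^-9.
Since Kb ≪ C₀, [OH-] ≈ √(Kb·C₀) = 1.95 × 10^-5 M.
Check: 0.0053% ionized — well under 5%, approximation valid.
pOH = −log(1.95 × 10^-5) = 4.71; pH = 14.00 − 4.71 = 9.29

pH = 9.29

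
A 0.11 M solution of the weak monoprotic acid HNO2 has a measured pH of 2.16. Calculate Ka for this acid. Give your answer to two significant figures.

[H+] = 10^(-2.16) = 6.92 × 10^-3 M
At equilibrium [HA] = 0.11 − 6.92 × 10^-3 = 1.03 × 10^-1 M
Ka = [H+][A-]/[HA] = (6.92 × 10^-3)² / 1.03 × 10^-1 = 4.6 × 10^-4

Ka = 4.6 × 10^-4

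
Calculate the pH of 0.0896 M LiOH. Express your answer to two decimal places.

LiOH is a strong base; [OH-] = 0.0896 M.
pOH = -log(0.0896) = 1.05
pH = 14.00 - 1.05 = 12.95

pH = 12.95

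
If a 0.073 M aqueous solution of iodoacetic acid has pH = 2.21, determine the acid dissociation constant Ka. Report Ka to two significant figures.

[H+] = 10^(-2.21) = 6.17 × 10^-3 M
At equilibrium [HA] = 0.073 − 6.17 × 10^-3 = 6.68 × 10^-2 M
Ka = [H+][A-]/[HA] = (6.17 × 10^-3)² / 6.68 × 10^-2 = 5.7 × 10^-4

Ka = 5.7 × 10^-4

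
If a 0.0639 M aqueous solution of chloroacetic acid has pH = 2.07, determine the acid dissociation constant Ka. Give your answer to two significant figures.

[H+] = 10^(-2.07) = 8.51 × 10^-3 M
At equilibrium [HA] = 0.0639 − 8.51 × 10^-3 = 5.54 × 10^-2 M
Ka = [H+][A-]/[HA] = (8.51 × 10^-3)² / 5.54 × 10^-2 = 1.3 × 10^-3

Ka = 1.3 × 10^-3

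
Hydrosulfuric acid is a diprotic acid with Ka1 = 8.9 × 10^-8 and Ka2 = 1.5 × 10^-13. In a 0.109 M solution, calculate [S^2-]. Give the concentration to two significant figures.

1.5 × 10^-13 M

First ionization gives [H+] ≈ [HS-] = 9.85 × 10^-5 M.
Second step: Ka2 = [H+][S^2-]/[HS-] ≈ [S^2-] (since [H+] ≈ [HS-]).
So [S^2-] ≈ Ka2.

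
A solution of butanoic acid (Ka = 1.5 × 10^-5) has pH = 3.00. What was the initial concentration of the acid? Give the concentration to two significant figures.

[H+] = 10^(-3.00) = 1.00 × 10^-3 M = x
Ka = x²/(C₀ − x) ⇒ C₀ = x + x²/Ka
C₀ = 1.00 × 10^-3 + (1.00 × 10^-3)²/(1.5 × 10^-5) = 6.77 × 10^-2 M

C₀ = 6.8 × 10^-2 M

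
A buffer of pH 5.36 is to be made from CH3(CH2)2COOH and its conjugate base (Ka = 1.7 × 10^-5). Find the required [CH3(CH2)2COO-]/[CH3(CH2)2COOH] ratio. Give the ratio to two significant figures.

ratio = 3.9

pKa = -log(1.7 × 10^-5) = 4.770
pH = pKa + log(r) ⇒ log(r) = 5.36 − 4.770 = +0.590
r = [CH3(CH2)2COO-]/[CH3(CH2)2COOH] = 10^(+0.590) = 3.89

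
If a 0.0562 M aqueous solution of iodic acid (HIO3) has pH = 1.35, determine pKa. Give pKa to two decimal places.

[H+] = 10^(-1.35) = 4.47 × 10^-2 M
At equilibrium [HA] = 0.0562 − 4.47 × 10^-2 = 1.15 × 10^-2 M
Ka = [H+][A-]/[HA] = (4.47 × 10^-2)² / 1.15 × 10^-2 = 1.74 × 10^-1
pKa = -log(1.74 × 10^-1) = 0.76

pKa = 0.76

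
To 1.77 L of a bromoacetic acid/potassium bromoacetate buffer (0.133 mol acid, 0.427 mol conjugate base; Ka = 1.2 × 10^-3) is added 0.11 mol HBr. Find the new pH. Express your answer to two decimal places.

Added H+ converts BrCH2COO- to BrCH2COOH: BrCH2COOH → 0.243 mol, BrCH2COO- → 0.317 mol.
pKa = −log(1.2 × 10^-3) = 2.921
Henderson–Hasselbalch with mole ratio 0.317/0.243: pH = 2.921 + (+0.115)

pH = 3.04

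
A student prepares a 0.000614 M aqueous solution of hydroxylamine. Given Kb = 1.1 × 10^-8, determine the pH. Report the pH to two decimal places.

pH = 8.41

NH2OH + H2O ⇌ NH3OH+ + OH-
From the ICE table, Kb = x²/(0.000614 − x) = 1.1 × 10^-8.
Assume x ≪ 0.000614: x ≈ √(1.1 × 10^-8 × 0.000614) = 2.60 × 10^-6 M
pOH = 5.59, so pH = 14.00 − pOH = 8.41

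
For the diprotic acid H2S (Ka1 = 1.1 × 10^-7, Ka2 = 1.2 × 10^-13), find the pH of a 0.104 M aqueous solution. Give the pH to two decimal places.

Since Ka1 ≫ Ka2, the first ionization dominates [H+].
Ka1 = x²/(0.104 − x) = 1.1 × 10^-7
x ≈ √(1.1 × 10^-7 × 0.104) = 1.07 × 10^-4 M
pH = −log(1.07 × 10^-4) = 3.97

pH = 3.97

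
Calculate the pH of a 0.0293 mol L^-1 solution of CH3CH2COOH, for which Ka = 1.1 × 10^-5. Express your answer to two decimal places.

pH = 3.25

CH3CH2COOH ⇌ CH3CH2COO- + H+
Ka = [H+]²/(0.0293 − [H+]) = 1.1 × 10^-5
Since Ka ≪ C₀, [H+] ≈ √(Ka·C₀) = 5.68 × 10^-4 M.
pH = −log[H+] = −log(5.68 × 10^-4) = 3.25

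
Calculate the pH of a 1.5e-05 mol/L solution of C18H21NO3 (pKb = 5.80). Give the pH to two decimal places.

pH = 8.62

C18H21NO3 + H2O ⇌ C18H22NO3+ + OH-
Kb = 10^(−5.80) = 1.58 × 10^-6
From the ICE table, Kb = [OH-]²/(1.5e-05 − [OH-]) = 1.58 × 10^-6.
Here C₀/Kb ≈ 9.49, so the small-[OH-] approximation fails. Use the quadratic:
[OH-] = [−1.58e-06 + √(1.58e-06² + 9.48e-11)]/2 = 4.14 × 10^-6 M
pOH = −log(4.14 × 10^-6) = 5.38; pH = 14.00 − 5.38 = 8.62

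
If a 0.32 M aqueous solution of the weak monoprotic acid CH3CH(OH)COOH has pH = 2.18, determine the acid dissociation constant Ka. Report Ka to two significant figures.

Ka = 1.4 × 10^-4

[H+] = 10^(-2.18) = 6.61 × 10^-3 M
At equilibrium [HA] = 0.32 − 6.61 × 10^-3 = 3.13 × 10^-1 M
Ka = [H+][A-]/[HA] = (6.61 × 10^-3)² / 3.13 × 10^-1 = 1.4 × 10^-4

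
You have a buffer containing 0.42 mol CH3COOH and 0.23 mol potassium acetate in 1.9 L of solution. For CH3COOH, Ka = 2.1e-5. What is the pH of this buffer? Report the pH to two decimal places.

pH = 4.42

pKa = −log(2.1 × 10^-5) = 4.678
Henderson–Hasselbalch: pH = pKa + log([CH3COO-]/[CH3COOH]) = 4.678 + log(0.23/0.42)
pH = 4.678 + (-0.262) = 4.42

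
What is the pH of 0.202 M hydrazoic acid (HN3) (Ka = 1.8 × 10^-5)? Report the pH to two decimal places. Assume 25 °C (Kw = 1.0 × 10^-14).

pH = 2.72

HN3 ⇌ N3- + H+
Ka = [H+]²/(0.202 − [H+]) = 1.8 × 10^-5
Since Ka ≪ C₀, [H+] ≈ √(Ka·C₀) = 1.91 × 10^-3 M.
pH = −log(1.91 × 10^-3) = 2.72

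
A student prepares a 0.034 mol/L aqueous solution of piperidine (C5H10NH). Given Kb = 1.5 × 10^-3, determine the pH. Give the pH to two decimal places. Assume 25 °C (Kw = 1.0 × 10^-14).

pH = 11.81

C5H10NH + H2O ⇌ C5H10NH2+ + OH-
Let x = [OH-] at equilibrium. Kb = x²/(0.034 − x).
The 5% rule fails; solving x² + Kb·x − Kb·C₀ = 0 exactly:
x = [−0.0015 + √(0.0015² + 0.000204)]/2 = 6.43 × 10^-3 M
pOH = 2.19, so pH = 14.00 − pOH = 11.81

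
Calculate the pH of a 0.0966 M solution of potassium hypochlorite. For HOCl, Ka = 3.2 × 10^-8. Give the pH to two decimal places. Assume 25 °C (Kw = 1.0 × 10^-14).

pH = 10.24

OCl- is the conjugate base of the weak acid HOCl.
Kb = Kw/Ka = 1.0×10^-14 / 3.2 × 10^-8 = 3.12 × 10^-7
From the ICE table, Kb = [OH-]²/(0.0966 − [OH-]) = 3.12 × 10^-7.
Assume [OH-] ≪ 0.0966: [OH-] ≈ √(3.12 × 10^-7 × 0.0966) = 1.74 × 10^-4 M
pOH = −log(1.74 × 10^-4) = 3.76; pH = 14.00 − 3.76 = 10.24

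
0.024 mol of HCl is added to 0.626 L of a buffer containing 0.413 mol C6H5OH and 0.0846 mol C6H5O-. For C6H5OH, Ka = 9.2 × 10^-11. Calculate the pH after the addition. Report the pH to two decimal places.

pH = 9.18

After neutralization: n(C6H5OH) = 0.437 mol, n(C6H5O-) = 0.0606 mol.
pKa = −log(9.2 × 10^-11) = 10.036
Henderson–Hasselbalch with mole ratio 0.0606/0.437: pH = 10.036 + (-0.858)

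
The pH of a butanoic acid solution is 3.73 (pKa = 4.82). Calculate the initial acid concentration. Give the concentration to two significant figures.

C₀ = 2.5 × 10^-3 M

[H+] = 10^(-3.73) = 1.86 × 10^-4 M = x
Ka = 10^(−4.82) = 1.51 × 10^-5
Ka = x²/(C₀ − x) ⇒ C₀ = x + x²/Ka
C₀ = 1.86 × 10^-4 + (1.86 × 10^-4)²/(1.51 × 10^-5) = 2.48 × 10^-3 M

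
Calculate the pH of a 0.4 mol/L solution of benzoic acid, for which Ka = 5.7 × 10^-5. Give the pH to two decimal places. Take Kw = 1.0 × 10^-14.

C6H5COOH ⇌ C6H5COO- + H+
From the ICE table, Ka = [H+]²/(0.4 − [H+]) = 5.7 × 10^-5.
Neglecting [H+] in the denominator: [H+] = √(5.7 × 10^-5 × 0.4) = 4.77 × 10^-3 M
pH = −log[H+] = −log(4.77 × 10^-3) = 2.32

pH = 2.32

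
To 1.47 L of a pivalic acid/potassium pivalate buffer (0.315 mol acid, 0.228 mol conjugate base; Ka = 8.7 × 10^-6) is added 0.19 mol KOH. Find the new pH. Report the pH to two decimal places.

OH- converts (CH3)3CCOOH to (CH3)3CCOO-: (CH3)3CCOOH → 0.125 mol, (CH3)3CCOO- → 0.418 mol.
pKa = −log(8.7 × 10^-6) = 5.060
pH = pKa + log([A⁻]/[HA]) = 5.060 + log(0.418/0.125) = 5.060 +0.524

pH = 5.58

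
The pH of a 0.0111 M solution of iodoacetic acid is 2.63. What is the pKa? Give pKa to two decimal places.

pKa = 3.20

[H+] = 10^(-2.63) = 2.34 × 10^-3 M
At equilibrium [HA] = 0.0111 − 2.34 × 10^-3 = 8.76 × 10^-3 M
Ka = [H+][A-]/[HA] = (2.34 × 10^-3)² / 8.76 × 10^-3 = 6.25 × 10^-4
pKa = -log(6.25 × 10^-4) = 3.20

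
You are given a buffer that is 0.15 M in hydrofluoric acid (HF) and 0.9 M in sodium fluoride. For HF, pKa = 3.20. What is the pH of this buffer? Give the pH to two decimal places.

pH = pKa + log([A⁻]/[HA]) = 3.20 + log(0.9/0.15)
pH = 3.20 + (+0.778) = 3.98

pH = 3.98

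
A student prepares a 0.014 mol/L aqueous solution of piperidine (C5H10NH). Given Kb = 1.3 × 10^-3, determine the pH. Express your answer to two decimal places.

pH = 11.56

C5H10NH + H2O ⇌ C5H10NH2+ + OH-
Kb = [OH-]²/(0.014 − [OH-]) = 1.3 × 10^-3
[OH-] is not negligible relative to C₀; solve [OH-]² + 0.0013·[OH-] − 1.82e-05 = 0.
[OH-] = [−0.0013 + √(0.0013² + 7.28e-05)]/2 = 3.67 × 10^-3 M
pOH = 2.44, so pH = 14.00 − pOH = 11.56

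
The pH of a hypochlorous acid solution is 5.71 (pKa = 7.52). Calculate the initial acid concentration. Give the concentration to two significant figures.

C₀ = 1.3 × 10^-4 M

[H+] = 10^(-5.71) = 1.95 × 10^-6 M = x
Ka = 10^(−7.52) = 3.02 × 10^-8
Ka = x²/(C₀ − x) ⇒ C₀ = x + x²/Ka
C₀ = 1.95 × 10^-6 + (1.95 × 10^-6)²/(3.02 × 10^-8) = 1.28 × 10^-4 M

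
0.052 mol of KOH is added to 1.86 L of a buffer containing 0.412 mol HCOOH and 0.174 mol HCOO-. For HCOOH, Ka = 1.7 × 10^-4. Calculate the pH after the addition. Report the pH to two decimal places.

pH = 3.57

OH- converts HCOOH to HCOO-: HCOOH → 0.36 mol, HCOO- → 0.226 mol.
pKa = −log(1.7 × 10^-4) = 3.770
pH = pKa + log(n_HCOO-/n_HCOOH) = 3.770 + log(0.226/0.36) = 3.770 + (-0.202)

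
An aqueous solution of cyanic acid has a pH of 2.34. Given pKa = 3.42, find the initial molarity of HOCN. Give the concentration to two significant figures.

C₀ = 6.0 × 10^-2 M

[H+] = 10^(-2.34) = 4.57 × 10^-3 M = x
Ka = 10^(−3.42) = 3.80 × 10^-4
Ka = x²/(C₀ − x) ⇒ C₀ = x + x²/Ka
C₀ = 4.57 × 10^-3 + (4.57 × 10^-3)²/(3.80 × 10^-4) = 5.95 × 10^-2 M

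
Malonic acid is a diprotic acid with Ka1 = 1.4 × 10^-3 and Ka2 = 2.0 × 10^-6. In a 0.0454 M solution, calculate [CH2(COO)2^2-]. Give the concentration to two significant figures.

First ionization gives [H+] ≈ [CH2(COOH)COO-] = 7.30 × 10^-3 M.
Second step: Ka2 = [H+][CH2(COO)2^2-]/[CH2(COOH)COO-] ≈ [CH2(COO)2^2-] (since [H+] ≈ [CH2(COOH)COO-]).
So [CH2(COO)2^2-] ≈ Ka2.

2.0 × 10^-6 M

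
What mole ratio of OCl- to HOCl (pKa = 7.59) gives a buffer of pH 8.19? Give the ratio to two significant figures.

pH = pKa + log(r) ⇒ log(r) = 8.19 − 7.59 = +0.60
r = [OCl-]/[HOCl] = 10^(+0.60) = 3.98

ratio = 4.0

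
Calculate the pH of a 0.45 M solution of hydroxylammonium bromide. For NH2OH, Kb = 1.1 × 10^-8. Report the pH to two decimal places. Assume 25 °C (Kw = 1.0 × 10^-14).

pH = 3.19

NH3OH+ is the conjugate acid of the weak base NH2OH.
Ka = Kw/Kb = 1.0×10^-14 / 1.1 × 10^-8 = 9.09 × 10^-7
Ka = [H+]²/(0.45 − [H+]) = 9.09 × 10^-7
Since Ka ≪ C₀, [H+] ≈ √(Ka·C₀) = 6.40 × 10^-4 M.
Check: 0.14% ionized — well under 5%, approximation valid.
pH = −log(6.40 × 10^-4) = 3.19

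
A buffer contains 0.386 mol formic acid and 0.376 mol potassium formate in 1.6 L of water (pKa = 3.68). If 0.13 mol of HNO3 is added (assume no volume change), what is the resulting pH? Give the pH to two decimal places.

pH = 3.36

After neutralization: n(HCOOH) = 0.516 mol, n(HCOO-) = 0.246 mol.
pH = pKa + log([A⁻]/[HA]) = 3.68 + log(0.246/0.516) = 3.68 -0.322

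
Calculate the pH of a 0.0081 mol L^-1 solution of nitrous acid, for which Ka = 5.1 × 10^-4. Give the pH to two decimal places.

pH = 2.75

HNO2 ⇌ NO2- + H+
From the ICE table, Ka = [H+]²/(0.0081 − [H+]) = 5.1 × 10^-4.
Here C₀/Ka ≈ 15.9, so the small-[H+] approximation fails. Use the quadratic:
[H+] = (−Ka + √(Ka² + 4·Ka·C₀))/2 = 1.79 × 10^-3 M
pH = −log(1.79 × 10^-3) = 2.75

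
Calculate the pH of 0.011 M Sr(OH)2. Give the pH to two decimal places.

pH = 12.34

Sr(OH)2 is a strong base (each formula unit releases 2 OH-); [OH-] = 0.022 M.
pOH = -log(0.022) = 1.66
pH = 14.00 - 1.66 = 12.34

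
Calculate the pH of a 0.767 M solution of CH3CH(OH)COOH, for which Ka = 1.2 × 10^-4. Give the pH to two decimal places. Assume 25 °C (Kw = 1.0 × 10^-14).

CH3CH(OH)COOH ⇌ CH3CH(OH)COO- + H+
Ka = [H+]²/(0.767 − [H+]) = 1.2 × 10^-4
Since Ka ≪ C₀, [H+] ≈ √(Ka·C₀) = 9.59 × 10^-3 M.
([H+]/C₀ = 1.3% < 5%, so the approximation holds.)
pH = −log[H+] = −log(9.59 × 10^-3) = 2.02

pH = 2.02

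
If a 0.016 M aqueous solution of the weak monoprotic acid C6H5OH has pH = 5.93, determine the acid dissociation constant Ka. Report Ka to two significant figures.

Ka = 8.6 × 10^-11

[H+] = 10^(-5.93) = 1.17 × 10^-6 M
At equilibrium [HA] = 0.016 − 1.17 × 10^-6 = 1.60 × 10^-2 M
Ka = [H+][A-]/[HA] = (1.17 × 10^-6)² / 1.60 × 10^-2 = 8.6 × 10^-11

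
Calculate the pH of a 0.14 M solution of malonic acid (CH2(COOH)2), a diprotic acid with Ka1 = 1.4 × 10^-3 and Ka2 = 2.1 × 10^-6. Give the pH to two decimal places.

pH = 1.88

Since Ka1 ≫ Ka2, the first ionization dominates [H+].
Ka1 = x²/(0.14 − x) = 1.4 × 10^-3
Solving the quadratic: x = (−Ka1 + √(Ka1² + 4·Ka1·C₀))/2 = 1.33 × 10^-2 M
pH = −log(1.33 × 10^-2) = 1.88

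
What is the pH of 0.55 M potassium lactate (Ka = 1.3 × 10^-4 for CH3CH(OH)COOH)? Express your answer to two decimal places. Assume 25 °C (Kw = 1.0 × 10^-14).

pH = 8.81

CH3CH(OH)COO- is the conjugate base of the weak acid CH3CH(OH)COOH.
Kb = Kw/Ka = 1.0×10^-14 / 1.3 × 10^-4 = 7.69 × 10^-11
From the ICE table, Kb = [OH-]²/(0.55 − [OH-]) = 7.69 × 10^-11.
Assume [OH-] ≪ 0.55: [OH-] ≈ √(7.69 × 10^-11 × 0.55) = 6.50 × 10^-6 M
([OH-]/C₀ = 0.0012% < 5%, so the approximation holds.)
pOH = −log(6.50 × 10^-6) = 5.19; pH = 14.00 − 5.19 = 8.81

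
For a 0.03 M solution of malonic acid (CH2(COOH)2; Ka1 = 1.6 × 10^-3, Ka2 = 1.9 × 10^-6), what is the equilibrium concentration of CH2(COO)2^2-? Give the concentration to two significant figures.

1.9 × 10^-6 M

First ionization gives [H+] ≈ [CH2(COOH)COO-] = 6.17 × 10^-3 M.
Second step: Ka2 = [H+][CH2(COO)2^2-]/[CH2(COOH)COO-] ≈ [CH2(COO)2^2-] (since [H+] ≈ [CH2(COOH)COO-]).
So [CH2(COO)2^2-] ≈ Ka2.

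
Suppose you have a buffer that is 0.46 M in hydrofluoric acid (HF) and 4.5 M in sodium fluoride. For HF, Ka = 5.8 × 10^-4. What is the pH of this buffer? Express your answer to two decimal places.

pH = 4.23

pKa = −log(5.8 × 10^-4) = 3.237
Henderson–Hasselbalch: pH = pKa + log([F-]/[HF]) = 3.237 + log(4.5/0.46)
pH = 3.237 + (+0.990) = 4.23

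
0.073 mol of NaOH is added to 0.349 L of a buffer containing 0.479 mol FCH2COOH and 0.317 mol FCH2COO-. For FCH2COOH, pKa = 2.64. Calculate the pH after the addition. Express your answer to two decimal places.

pH = 2.62

After neutralization: n(FCH2COOH) = 0.406 mol, n(FCH2COO-) = 0.39 mol.
pH = pKa + log([A⁻]/[HA]) = 2.64 + log(0.39/0.406) = 2.64 -0.017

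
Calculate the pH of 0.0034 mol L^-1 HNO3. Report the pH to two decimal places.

HNO3 is a strong acid and dissociates completely, so [H+] = 0.0034 M.
pH = -log(0.0034) = 2.47

pH = 2.47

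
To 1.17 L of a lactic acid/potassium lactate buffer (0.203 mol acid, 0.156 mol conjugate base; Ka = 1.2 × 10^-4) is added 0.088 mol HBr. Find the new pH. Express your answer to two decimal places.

After neutralization: n(CH3CH(OH)COOH) = 0.291 mol, n(CH3CH(OH)COO-) = 0.068 mol.
pKa = −log(1.2 × 10^-4) = 3.921
pH = pKa + log([A⁻]/[HA]) = 3.921 + log(0.068/0.291) = 3.921 -0.631

pH = 3.29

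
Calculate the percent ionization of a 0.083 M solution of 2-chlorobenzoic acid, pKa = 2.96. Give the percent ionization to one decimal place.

10.9%

ClC6H4COOH ⇌ ClC6H4COO- + H+; let x = [H+] at equilibrium.
Ka = 10^(−2.96) = 1.10 × 10^-3
Solve x² + 0.0011x − 9.13e-05 = 0 → x = 9.02 × 10^-3 M
Fraction ionized = 9.02 × 10^-3 / 0.083 = 0.1087 → 10.9%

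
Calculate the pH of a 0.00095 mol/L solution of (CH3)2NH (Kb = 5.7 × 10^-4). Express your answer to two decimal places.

(CH3)2NH + H2O ⇌ (CH3)2NH2+ + OH-
From the ICE table, Kb = x²/(0.00095 − x) = 5.7 × 10^-4.
x is not negligible relative to C₀; solve x² + 0.00057·x − 5.42e-07 = 0.
x = (−Kb + √(Kb² + 4·Kb·C₀))/2 = 5.04 × 10^-4 M
pOH = −log(5.04 × 10^-4) = 3.30; pH = 14.00 − 3.30 = 10.70

pH = 10.70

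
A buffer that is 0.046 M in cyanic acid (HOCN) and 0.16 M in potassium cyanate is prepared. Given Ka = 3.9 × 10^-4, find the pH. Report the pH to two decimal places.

pKa = −log(3.9 × 10^-4) = 3.409
Using pH = pKa + log([base]/[acid]) with [base]/[acid] = 0.16/0.046:
pH = 3.409 + (+0.541) = 3.95

pH = 3.95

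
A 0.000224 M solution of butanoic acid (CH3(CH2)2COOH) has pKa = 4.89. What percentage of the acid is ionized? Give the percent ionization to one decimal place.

CH3(CH2)2COOH ⇌ CH3(CH2)2COO- + H+; let x = [H+] at equilibrium.
Ka = 10^(−4.89) = 1.29 × 10^-5
Ka = x²/(C₀ − x); solving the quadratic gives x = 4.77 × 10^-5 M.
% ionization = x/C₀ × 100% = 4.77 × 10^-5/0.000224 × 100% = 21.3%

21.3%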